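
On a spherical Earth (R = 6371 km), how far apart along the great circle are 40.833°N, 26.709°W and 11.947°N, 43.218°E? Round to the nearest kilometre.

Δλ = 43.218 − -26.709 = 69.927°.
Δφ = 11.947 − 40.833 = -28.886°.
a = sin²(Δφ/2) + cos φ₁ · cos φ₂ · sin²(Δλ/2) = 0.305294.
c = 2·atan2(√a, √(1−a)) = 1.17080 rad → d = 6371·c ≈ 7459.19 km.

7459 km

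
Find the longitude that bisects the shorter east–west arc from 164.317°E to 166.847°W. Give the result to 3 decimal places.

178.735°E

Signed shortest Δλ from +164.317° to -166.847° is +28.836°.
Midpoint longitude = +164.317° + (+28.836°)/2 = +164.317° + 14.418° = +178.735°.
(The naïve average (+164.317 + -166.847)/2 = -1.265° is on the wrong side of the globe.)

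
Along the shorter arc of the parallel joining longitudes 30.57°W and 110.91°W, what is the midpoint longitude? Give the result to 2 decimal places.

Signed shortest Δλ from -30.57° to -110.91° is -80.34°.
Midpoint longitude = -30.57° + (-80.34°)/2 = -30.57° − 40.17° = -70.74°.

70.74°W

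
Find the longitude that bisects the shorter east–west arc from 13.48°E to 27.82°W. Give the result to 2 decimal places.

7.17°W

Signed shortest Δλ from +13.48° to -27.82° is -41.30°.
Midpoint longitude = +13.48° + (-41.30°)/2 = +13.48° − 20.65° = -7.17°.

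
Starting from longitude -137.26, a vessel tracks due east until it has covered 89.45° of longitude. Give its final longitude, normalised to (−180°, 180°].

Start at -137.26°; shift +89.45° → -47.81°.
-47.81° already lies in (−180°, 180°].

-47.81°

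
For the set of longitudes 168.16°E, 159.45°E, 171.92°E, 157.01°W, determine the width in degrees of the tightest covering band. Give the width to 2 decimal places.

Sort the longitudes: -157.01°, +159.45°, +168.16°, +171.92°.
Eastward gaps between consecutive values (wrapping around): 316.46°, 8.71°, 3.76°, 31.07°.
Largest gap = 316.46° ⇒ minimal covering band is its complement: 360° − 316.46° = 43.54°.
Band runs from +159.45° eastward to -157.01°, crossing the antimeridian.

43.54°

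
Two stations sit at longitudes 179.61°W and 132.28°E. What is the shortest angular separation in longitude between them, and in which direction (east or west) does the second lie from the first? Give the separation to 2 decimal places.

48.11° west

Raw difference: 132.28 − -179.61 = 311.89°.
Normalise into (−180°, 180°]: 311.89° − 360° = -48.11°.
Negative ⇒ the second point lies to the west; separation 48.11°.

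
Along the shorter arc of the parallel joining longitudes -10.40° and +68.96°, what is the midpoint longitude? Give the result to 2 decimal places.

+29.28°

Signed shortest Δλ from -10.40° to +68.96° is +79.36°.
Midpoint longitude = -10.40° + (+79.36°)/2 = -10.40° + 39.68° = +29.28°.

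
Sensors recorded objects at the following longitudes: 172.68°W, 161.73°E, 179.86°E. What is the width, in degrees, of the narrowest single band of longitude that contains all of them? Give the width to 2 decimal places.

Sort the longitudes: -172.68°, +161.73°, +179.86°.
Eastward gaps between consecutive values (wrapping around): 334.41°, 18.13°, 7.46°.
Largest gap = 334.41° ⇒ minimal covering band is its complement: 360° − 334.41° = 25.59°.
Band runs from +161.73° eastward to -172.68°, crossing the antimeridian.

25.59°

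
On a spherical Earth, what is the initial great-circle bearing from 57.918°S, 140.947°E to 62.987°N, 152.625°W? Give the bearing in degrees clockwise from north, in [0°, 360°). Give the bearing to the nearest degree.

34°

Δλ = -152.625 − 140.947 = -293.572°; wrapped into (−180°, 180°]: 66.428°.
θ = atan2( sin Δλ · cos φ₂ , cos φ₁ · sin φ₂ − sin φ₁ · cos φ₂ · cos Δλ )
  = atan2(0.41629, 0.62708) = 33.579° → normalised to [0°, 360°): 33.579°.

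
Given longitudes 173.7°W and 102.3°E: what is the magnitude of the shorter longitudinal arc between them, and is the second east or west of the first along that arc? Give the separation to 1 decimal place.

Raw difference: 102.3 − -173.7 = 276.0°.
Normalise into (−180°, 180°]: 276.0° − 360° = -84.0°.
Negative ⇒ the second point lies to the west; separation 84.0°.

84.0° west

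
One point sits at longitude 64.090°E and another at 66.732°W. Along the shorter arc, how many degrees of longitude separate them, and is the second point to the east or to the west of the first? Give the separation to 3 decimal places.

130.822° west

Raw difference: -66.732 − 64.090 = -130.822°.
Normalise into (−180°, 180°]: -130.822° stays -130.822°.
Negative ⇒ the second point lies to the west; separation 130.822°.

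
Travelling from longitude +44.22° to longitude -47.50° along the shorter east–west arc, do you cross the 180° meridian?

Signed shortest Δλ = ((-47.50 − 44.22 + 180) mod 360) − 180 = -91.72°.
Going west by 91.72° from +44.22° reaches -47.50° without touching 180°.

No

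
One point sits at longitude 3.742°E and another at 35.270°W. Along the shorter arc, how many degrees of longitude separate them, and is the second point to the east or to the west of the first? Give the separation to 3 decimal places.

39.012° west

Raw difference: -35.270 − 3.742 = -39.012°.
Normalise into (−180°, 180°]: -39.012° stays -39.012°.
Negative ⇒ the second point lies to the west; separation 39.012°.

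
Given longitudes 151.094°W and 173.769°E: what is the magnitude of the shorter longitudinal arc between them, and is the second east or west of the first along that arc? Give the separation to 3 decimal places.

35.137° west

Raw difference: 173.769 − -151.094 = 324.863°.
Normalise into (−180°, 180°]: 324.863° − 360° = -35.137°.
Negative ⇒ the second point lies to the west; separation 35.137°.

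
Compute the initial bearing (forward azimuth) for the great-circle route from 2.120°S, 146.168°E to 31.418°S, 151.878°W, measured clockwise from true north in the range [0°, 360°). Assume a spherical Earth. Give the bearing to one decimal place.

123.9°

Δλ = -151.878 − 146.168 = -298.046°; wrapped into (−180°, 180°]: 61.954°.
θ = atan2( sin Δλ · cos φ₂ , cos φ₁ · sin φ₂ − sin φ₁ · cos φ₂ · cos Δλ )
  = atan2(0.75317, -0.50608) = 123.898° → normalised to [0°, 360°): 123.898°.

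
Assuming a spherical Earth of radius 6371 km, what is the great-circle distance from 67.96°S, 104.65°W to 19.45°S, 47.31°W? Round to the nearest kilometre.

6675 km

Δλ = -47.31 − -104.65 = 57.34°.
Δφ = -19.45 − -67.96 = 48.51°.
a = sin²(Δφ/2) + cos φ₁ · cos φ₂ · sin²(Δλ/2) = 0.250200.
c = 2·atan2(√a, √(1−a)) = 1.04766 rad → d = 6371·c ≈ 6674.63 km.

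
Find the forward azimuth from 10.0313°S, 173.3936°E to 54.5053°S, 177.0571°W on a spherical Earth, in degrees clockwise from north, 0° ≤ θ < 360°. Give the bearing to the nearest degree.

172°

Δλ = -177.0571 − 173.3936 = -350.4507°; wrapped into (−180°, 180°]: 9.5493°.
θ = atan2( sin Δλ · cos φ₂ , cos φ₁ · sin φ₂ − sin φ₁ · cos φ₂ · cos Δλ )
  = atan2(0.09632, -0.70199) = 172.187° → normalised to [0°, 360°): 172.187°.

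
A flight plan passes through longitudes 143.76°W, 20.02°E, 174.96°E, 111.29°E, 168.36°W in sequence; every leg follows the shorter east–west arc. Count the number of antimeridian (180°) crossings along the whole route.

1

Leg 1: -143.76° → +20.02°, shortest Δλ = 163.78° (east) — does not cross 180°.
Leg 2: +20.02° → +174.96°, shortest Δλ = 154.94° (east) — does not cross 180°.
Leg 3: +174.96° → +111.29°, shortest Δλ = -63.67° (west) — does not cross 180°.
Leg 4: +111.29° → -168.36°, shortest Δλ = 80.35° (east) — crosses 180°.
Total crossings: 1.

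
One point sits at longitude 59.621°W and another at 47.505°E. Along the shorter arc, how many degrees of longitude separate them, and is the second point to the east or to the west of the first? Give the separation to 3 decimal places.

107.126° east

Raw difference: 47.505 − -59.621 = 107.126°.
Normalise into (−180°, 180°]: 107.126° stays 107.126°.
Positive ⇒ the second point lies to the east; separation 107.126°.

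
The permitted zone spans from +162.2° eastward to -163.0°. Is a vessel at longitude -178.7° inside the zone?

Band width going east from +162.2° to -163.0°: ((-163.0 − 162.2) mod 360) = 34.8°.
Offset of -178.7° east of the west edge: ((-178.7 − 162.2) mod 360) = 19.1°.
19.1° ≤ 34.8° ⇒ inside.

Yes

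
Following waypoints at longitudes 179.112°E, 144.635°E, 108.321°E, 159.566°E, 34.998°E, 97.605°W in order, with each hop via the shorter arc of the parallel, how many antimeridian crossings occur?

Leg 1: +179.112° → +144.635°, shortest Δλ = -34.477° (west) — does not cross 180°.
Leg 2: +144.635° → +108.321°, shortest Δλ = -36.314° (west) — does not cross 180°.
Leg 3: +108.321° → +159.566°, shortest Δλ = 51.245° (east) — does not cross 180°.
Leg 4: +159.566° → +34.998°, shortest Δλ = -124.568° (west) — does not cross 180°.
Leg 5: +34.998° → -97.605°, shortest Δλ = -132.603° (west) — does not cross 180°.
Total crossings: 0.

0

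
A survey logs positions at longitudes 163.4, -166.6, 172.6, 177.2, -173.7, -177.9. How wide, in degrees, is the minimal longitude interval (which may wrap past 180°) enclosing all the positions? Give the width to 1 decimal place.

30.0°

Sort the longitudes: -177.9°, -173.7°, -166.6°, +163.4°, +172.6°, +177.2°.
Eastward gaps between consecutive values (wrapping around): 4.2°, 7.1°, 330.0°, 9.2°, 4.6°, 4.9°.
Largest gap = 330.0° ⇒ minimal covering band is its complement: 360° − 330.0° = 30.0°.
Band runs from +163.4° eastward to -166.6°, crossing the antimeridian.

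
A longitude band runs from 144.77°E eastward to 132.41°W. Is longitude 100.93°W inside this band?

No

Band width going east from +144.77° to -132.41°: ((-132.41 − 144.77) mod 360) = 82.82°.
Offset of -100.93° east of the west edge: ((-100.93 − 144.77) mod 360) = 114.30°.
114.30° > 82.82° ⇒ outside.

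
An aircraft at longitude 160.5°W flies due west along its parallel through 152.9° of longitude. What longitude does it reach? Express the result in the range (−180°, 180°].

Start at -160.5°; shift −152.9° → -313.4°.
-313.4° lies outside (−180°, 180°]; add 360° → +46.6°.

46.6°E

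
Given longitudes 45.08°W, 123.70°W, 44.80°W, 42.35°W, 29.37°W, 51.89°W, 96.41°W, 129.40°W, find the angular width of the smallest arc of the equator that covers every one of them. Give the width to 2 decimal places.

Sort the longitudes: -129.40°, -123.70°, -96.41°, -51.89°, -45.08°, -44.80°, -42.35°, -29.37°.
Eastward gaps between consecutive values (wrapping around): 5.70°, 27.29°, 44.52°, 6.81°, 0.28°, 2.45°, 12.98°, 259.97°.
Largest gap = 259.97° ⇒ minimal covering band is its complement: 360° − 259.97° = 100.03°.
Band runs from -129.40° eastward to -29.37°.

100.03°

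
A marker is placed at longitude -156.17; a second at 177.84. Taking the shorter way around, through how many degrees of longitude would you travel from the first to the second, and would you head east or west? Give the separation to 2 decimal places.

25.99° west

Raw difference: 177.84 − -156.17 = 334.01°.
Normalise into (−180°, 180°]: 334.01° − 360° = -25.99°.
Negative ⇒ the second point lies to the west; separation 25.99°.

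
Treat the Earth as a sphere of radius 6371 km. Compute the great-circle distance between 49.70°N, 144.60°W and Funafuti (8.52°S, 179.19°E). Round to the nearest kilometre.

7364 km

Δλ = 179.19 − -144.60 = 323.79°; wrapped into (−180°, 180°]: -36.21°.
Δφ = -8.52 − 49.70 = -58.22°.
a = sin²(Δφ/2) + cos φ₁ · cos φ₂ · sin²(Δλ/2) = 0.298443.
c = 2·atan2(√a, √(1−a)) = 1.15588 rad → d = 6371·c ≈ 7364.10 km.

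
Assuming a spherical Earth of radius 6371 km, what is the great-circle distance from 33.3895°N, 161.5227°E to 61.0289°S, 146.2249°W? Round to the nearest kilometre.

Δλ = -146.2249 − 161.5227 = -307.7476°; wrapped into (−180°, 180°]: 52.2524°.
Δφ = -61.0289 − 33.3895 = -94.4184°.
a = sin²(Δφ/2) + cos φ₁ · cos φ₂ · sin²(Δλ/2) = 0.616940.
c = 2·atan2(√a, √(1−a)) = 1.80686 rad → d = 6371·c ≈ 11511.53 km.

11512 km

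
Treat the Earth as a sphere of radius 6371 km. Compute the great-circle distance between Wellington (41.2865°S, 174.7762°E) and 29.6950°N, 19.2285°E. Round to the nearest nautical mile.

9431 nmi

Δλ = 19.2285 − 174.7762 = -155.5477°.
Δφ = 29.6950 − -41.2865 = 70.9815°.
a = sin²(Δφ/2) + cos φ₁ · cos φ₂ · sin²(Δλ/2) = 0.960529.
c = 2·atan2(√a, √(1−a)) = 2.74159 rad → d = 6371·c ≈ 17466.64 km ≈ 9431.23 nmi.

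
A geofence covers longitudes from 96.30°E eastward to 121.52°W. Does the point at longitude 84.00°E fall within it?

Band width going east from +96.30° to -121.52°: ((-121.52 − 96.30) mod 360) = 142.18°.
Offset of +84.00° east of the west edge: ((84.00 − 96.30) mod 360) = 347.70°.
347.70° > 142.18° ⇒ outside.

No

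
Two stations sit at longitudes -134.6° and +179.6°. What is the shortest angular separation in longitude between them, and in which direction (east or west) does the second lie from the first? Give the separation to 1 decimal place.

45.8° west

Raw difference: 179.6 − -134.6 = 314.2°.
Normalise into (−180°, 180°]: 314.2° − 360° = -45.8°.
Negative ⇒ the second point lies to the west; separation 45.8°.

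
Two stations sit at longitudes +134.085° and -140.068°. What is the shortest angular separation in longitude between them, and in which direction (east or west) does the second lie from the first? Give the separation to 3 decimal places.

85.847° east

Raw difference: -140.068 − 134.085 = -274.153°.
Normalise into (−180°, 180°]: -274.153° + 360° = 85.847°.
Positive ⇒ the second point lies to the east; separation 85.847°.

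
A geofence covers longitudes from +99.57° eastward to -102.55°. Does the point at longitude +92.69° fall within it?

Band width going east from +99.57° to -102.55°: ((-102.55 − 99.57) mod 360) = 157.88°.
Offset of +92.69° east of the west edge: ((92.69 − 99.57) mod 360) = 353.12°.
353.12° > 157.88° ⇒ outside.

No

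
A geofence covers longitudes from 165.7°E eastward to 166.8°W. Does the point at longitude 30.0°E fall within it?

Band width going east from +165.7° to -166.8°: ((-166.8 − 165.7) mod 360) = 27.5°.
Offset of +30.0° east of the west edge: ((30.0 − 165.7) mod 360) = 224.3°.
224.3° > 27.5° ⇒ outside.

No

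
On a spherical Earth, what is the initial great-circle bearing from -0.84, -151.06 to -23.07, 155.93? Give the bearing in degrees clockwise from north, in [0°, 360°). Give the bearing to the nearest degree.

Δλ = 155.93 − -151.06 = 306.99°; wrapped into (−180°, 180°]: -53.01°.
θ = atan2( sin Δλ · cos φ₂ , cos φ₁ · sin φ₂ − sin φ₁ · cos φ₂ · cos Δλ )
  = atan2(-0.73486, -0.38370) = -117.571° → normalised to [0°, 360°): 242.429°.

242°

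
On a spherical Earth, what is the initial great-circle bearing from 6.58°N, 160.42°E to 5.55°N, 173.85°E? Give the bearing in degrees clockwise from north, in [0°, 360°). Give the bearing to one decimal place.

Δλ = 173.85 − 160.42 = 13.43°.
θ = atan2( sin Δλ · cos φ₂ , cos φ₁ · sin φ₂ − sin φ₁ · cos φ₂ · cos Δλ )
  = atan2(0.23117, -0.01486) = 93.677° → normalised to [0°, 360°): 93.677°.

93.7°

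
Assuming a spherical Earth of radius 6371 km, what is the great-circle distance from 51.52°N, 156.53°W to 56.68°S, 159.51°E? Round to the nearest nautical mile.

Δλ = 159.51 − -156.53 = 316.04°; wrapped into (−180°, 180°]: -43.96°.
Δφ = -56.68 − 51.52 = -108.20°.
a = sin²(Δφ/2) + cos φ₁ · cos φ₂ · sin²(Δλ/2) = 0.704050.
c = 2·atan2(√a, √(1−a)) = 1.99117 rad → d = 6371·c ≈ 12685.74 km ≈ 6849.75 nmi.

6850 nmi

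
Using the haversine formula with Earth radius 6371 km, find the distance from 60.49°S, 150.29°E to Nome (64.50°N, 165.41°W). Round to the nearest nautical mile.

7765 nmi

Δλ = -165.41 − 150.29 = -315.70°; wrapped into (−180°, 180°]: 44.30°.
Δφ = 64.50 − -60.49 = 124.99°.
a = sin²(Δφ/2) + cos φ₁ · cos φ₂ · sin²(Δλ/2) = 0.816862.
c = 2·atan2(√a, √(1−a)) = 2.25715 rad → d = 6371·c ≈ 14380.32 km ≈ 7764.75 nmi.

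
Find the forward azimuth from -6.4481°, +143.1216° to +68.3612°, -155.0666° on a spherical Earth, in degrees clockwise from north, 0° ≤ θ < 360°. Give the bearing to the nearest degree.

19°

Δλ = -155.0666 − 143.1216 = -298.1882°; wrapped into (−180°, 180°]: 61.8118°.
θ = atan2( sin Δλ · cos φ₂ , cos φ₁ · sin φ₂ − sin φ₁ · cos φ₂ · cos Δλ )
  = atan2(0.32502, 0.94321) = 19.013° → normalised to [0°, 360°): 19.013°.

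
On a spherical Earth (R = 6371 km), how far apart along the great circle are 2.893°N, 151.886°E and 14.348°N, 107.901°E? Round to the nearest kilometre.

4989 km

Δλ = 107.901 − 151.886 = -43.985°.
Δφ = 14.348 − 2.893 = 11.455°.
a = sin²(Δφ/2) + cos φ₁ · cos φ₂ · sin²(Δλ/2) = 0.145651.
c = 2·atan2(√a, √(1−a)) = 0.78315 rad → d = 6371·c ≈ 4989.42 km.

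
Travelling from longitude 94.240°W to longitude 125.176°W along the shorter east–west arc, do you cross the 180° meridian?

No

Signed shortest Δλ = ((-125.176 − -94.240 + 180) mod 360) − 180 = -30.936°.
Going west by 30.936° from -94.240° reaches -125.176° without touching 180°.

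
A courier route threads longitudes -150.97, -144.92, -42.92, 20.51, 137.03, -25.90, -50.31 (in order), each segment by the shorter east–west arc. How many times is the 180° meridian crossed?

Leg 1: -150.97° → -144.92°, shortest Δλ = 6.05° (east) — does not cross 180°.
Leg 2: -144.92° → -42.92°, shortest Δλ = 102.0° (east) — does not cross 180°.
Leg 3: -42.92° → +20.51°, shortest Δλ = 63.43° (east) — does not cross 180°.
Leg 4: +20.51° → +137.03°, shortest Δλ = 116.52° (east) — does not cross 180°.
Leg 5: +137.03° → -25.90°, shortest Δλ = -162.93° (west) — does not cross 180°.
Leg 6: -25.90° → -50.31°, shortest Δλ = -24.41° (west) — does not cross 180°.
Total crossings: 0.

0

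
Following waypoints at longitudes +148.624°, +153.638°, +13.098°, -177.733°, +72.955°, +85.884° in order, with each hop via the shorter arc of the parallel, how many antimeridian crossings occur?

2

Leg 1: +148.624° → +153.638°, shortest Δλ = 5.014° (east) — does not cross 180°.
Leg 2: +153.638° → +13.098°, shortest Δλ = -140.54° (west) — does not cross 180°.
Leg 3: +13.098° → -177.733°, shortest Δλ = 169.169° (east) — crosses 180°.
Leg 4: -177.733° → +72.955°, shortest Δλ = -109.312° (west) — crosses 180°.
Leg 5: +72.955° → +85.884°, shortest Δλ = 12.929° (east) — does not cross 180°.
Total crossings: 2.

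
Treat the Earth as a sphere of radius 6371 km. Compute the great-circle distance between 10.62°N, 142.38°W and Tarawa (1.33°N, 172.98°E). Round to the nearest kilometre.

Δλ = 172.98 − -142.38 = 315.36°; wrapped into (−180°, 180°]: -44.64°.
Δφ = 1.33 − 10.62 = -9.29°.
a = sin²(Δφ/2) + cos φ₁ · cos φ₂ · sin²(Δλ/2) = 0.148281.
c = 2·atan2(√a, √(1−a)) = 0.79057 rad → d = 6371·c ≈ 5036.75 km.

5037 km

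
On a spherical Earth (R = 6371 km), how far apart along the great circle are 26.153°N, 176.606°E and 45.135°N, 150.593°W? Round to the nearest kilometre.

Δλ = -150.593 − 176.606 = -327.199°; wrapped into (−180°, 180°]: 32.801°.
Δφ = 45.135 − 26.153 = 18.982°.
a = sin²(Δφ/2) + cos φ₁ · cos φ₂ · sin²(Δλ/2) = 0.077670.
c = 2·atan2(√a, √(1−a)) = 0.56487 rad → d = 6371·c ≈ 3598.78 km.

3599 km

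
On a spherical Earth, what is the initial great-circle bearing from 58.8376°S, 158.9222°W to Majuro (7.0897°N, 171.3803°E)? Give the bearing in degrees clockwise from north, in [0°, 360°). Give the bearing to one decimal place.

328.5°

Δλ = 171.3803 − -158.9222 = 330.3025°; wrapped into (−180°, 180°]: -29.6975°.
θ = atan2( sin Δλ · cos φ₂ , cos φ₁ · sin φ₂ − sin φ₁ · cos φ₂ · cos Δλ )
  = atan2(-0.49163, 0.80149) = -31.525° → normalised to [0°, 360°): 328.475°.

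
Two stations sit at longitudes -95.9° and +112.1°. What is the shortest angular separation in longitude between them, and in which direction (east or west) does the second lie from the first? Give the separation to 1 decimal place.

152.0° west

Raw difference: 112.1 − -95.9 = 208.0°.
Normalise into (−180°, 180°]: 208.0° − 360° = -152.0°.
Negative ⇒ the second point lies to the west; separation 152.0°.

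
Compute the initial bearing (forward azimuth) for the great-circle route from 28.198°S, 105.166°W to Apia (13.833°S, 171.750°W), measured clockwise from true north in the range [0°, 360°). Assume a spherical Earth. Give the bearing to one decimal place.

Δλ = -171.750 − -105.166 = -66.584°.
θ = atan2( sin Δλ · cos φ₂ , cos φ₁ · sin φ₂ − sin φ₁ · cos φ₂ · cos Δλ )
  = atan2(-0.89103, -0.02838) = -91.824° → normalised to [0°, 360°): 268.176°.

268.2°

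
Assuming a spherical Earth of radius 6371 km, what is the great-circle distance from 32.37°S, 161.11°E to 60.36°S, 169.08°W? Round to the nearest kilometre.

3795 km

Δλ = -169.08 − 161.11 = -330.19°; wrapped into (−180°, 180°]: 29.81°.
Δφ = -60.36 − -32.37 = -27.99°.
a = sin²(Δφ/2) + cos φ₁ · cos φ₂ · sin²(Δλ/2) = 0.086121.
c = 2·atan2(√a, √(1−a)) = 0.59569 rad → d = 6371·c ≈ 3795.17 km.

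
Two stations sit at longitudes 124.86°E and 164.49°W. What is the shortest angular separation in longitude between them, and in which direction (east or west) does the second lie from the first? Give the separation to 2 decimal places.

70.65° east

Raw difference: -164.49 − 124.86 = -289.35°.
Normalise into (−180°, 180°]: -289.35° + 360° = 70.65°.
Positive ⇒ the second point lies to the east; separation 70.65°.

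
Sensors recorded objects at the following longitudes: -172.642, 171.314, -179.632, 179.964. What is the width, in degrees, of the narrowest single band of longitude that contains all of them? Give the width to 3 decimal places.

16.044°

Sort the longitudes: -179.632°, -172.642°, +171.314°, +179.964°.
Eastward gaps between consecutive values (wrapping around): 6.990°, 343.956°, 8.650°, 0.404°.
Largest gap = 343.956° ⇒ minimal covering band is its complement: 360° − 343.956° = 16.044°.
Band runs from +171.314° eastward to -172.642°, crossing the antimeridian.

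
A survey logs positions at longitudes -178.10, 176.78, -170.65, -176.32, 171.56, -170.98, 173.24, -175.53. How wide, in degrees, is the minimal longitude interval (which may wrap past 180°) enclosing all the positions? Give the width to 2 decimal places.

17.79°

Sort the longitudes: -178.10°, -176.32°, -175.53°, -170.98°, -170.65°, +171.56°, +173.24°, +176.78°.
Eastward gaps between consecutive values (wrapping around): 1.78°, 0.79°, 4.55°, 0.33°, 342.21°, 1.68°, 3.54°, 5.12°.
Largest gap = 342.21° ⇒ minimal covering band is its complement: 360° − 342.21° = 17.79°.
Band runs from +171.56° eastward to -170.65°, crossing the antimeridian.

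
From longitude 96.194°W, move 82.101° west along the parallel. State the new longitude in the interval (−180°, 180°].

178.295°W

Start at -96.194°; shift −82.101° → -178.295°.
-178.295° already lies in (−180°, 180°].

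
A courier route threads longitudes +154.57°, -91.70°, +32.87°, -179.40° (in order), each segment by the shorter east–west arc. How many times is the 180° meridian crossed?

2

Leg 1: +154.57° → -91.70°, shortest Δλ = 113.73° (east) — crosses 180°.
Leg 2: -91.70° → +32.87°, shortest Δλ = 124.57° (east) — does not cross 180°.
Leg 3: +32.87° → -179.40°, shortest Δλ = 147.73° (east) — crosses 180°.
Total crossings: 2.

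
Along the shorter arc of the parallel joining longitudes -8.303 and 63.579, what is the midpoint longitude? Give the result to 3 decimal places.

+27.638°

Signed shortest Δλ from -8.303° to +63.579° is +71.882°.
Midpoint longitude = -8.303° + (+71.882°)/2 = -8.303° + 35.941° = +27.638°.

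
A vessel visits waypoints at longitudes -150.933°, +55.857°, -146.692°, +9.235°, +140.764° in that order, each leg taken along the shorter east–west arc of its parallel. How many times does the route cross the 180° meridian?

Leg 1: -150.933° → +55.857°, shortest Δλ = -153.21° (west) — crosses 180°.
Leg 2: +55.857° → -146.692°, shortest Δλ = 157.451° (east) — crosses 180°.
Leg 3: -146.692° → +9.235°, shortest Δλ = 155.927° (east) — does not cross 180°.
Leg 4: +9.235° → +140.764°, shortest Δλ = 131.529° (east) — does not cross 180°.
Total crossings: 2.

2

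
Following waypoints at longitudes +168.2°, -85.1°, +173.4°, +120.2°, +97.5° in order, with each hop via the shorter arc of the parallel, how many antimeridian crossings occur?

Leg 1: +168.2° → -85.1°, shortest Δλ = 106.7° (east) — crosses 180°.
Leg 2: -85.1° → +173.4°, shortest Δλ = -101.5° (west) — crosses 180°.
Leg 3: +173.4° → +120.2°, shortest Δλ = -53.2° (west) — does not cross 180°.
Leg 4: +120.2° → +97.5°, shortest Δλ = -22.7° (west) — does not cross 180°.
Total crossings: 2.

2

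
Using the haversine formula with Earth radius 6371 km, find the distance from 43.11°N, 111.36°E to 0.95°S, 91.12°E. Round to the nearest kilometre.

Δλ = 91.12 − 111.36 = -20.24°.
Δφ = -0.95 − 43.11 = -44.06°.
a = sin²(Δφ/2) + cos φ₁ · cos φ₂ · sin²(Δλ/2) = 0.163230.
c = 2·atan2(√a, √(1−a)) = 0.83181 rad → d = 6371·c ≈ 5299.46 km.

5299 km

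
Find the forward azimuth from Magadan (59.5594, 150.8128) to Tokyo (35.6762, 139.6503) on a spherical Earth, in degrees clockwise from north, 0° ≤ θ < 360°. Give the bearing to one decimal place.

Δλ = 139.6503 − 150.8128 = -11.1625°.
θ = atan2( sin Δλ · cos φ₂ , cos φ₁ · sin φ₂ − sin φ₁ · cos φ₂ · cos Δλ )
  = atan2(-0.15726, -0.39162) = -158.122° → normalised to [0°, 360°): 201.878°.

201.9°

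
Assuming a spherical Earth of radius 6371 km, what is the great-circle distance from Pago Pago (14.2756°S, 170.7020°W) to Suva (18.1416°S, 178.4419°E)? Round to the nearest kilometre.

1236 km

Δλ = 178.4419 − -170.7020 = 349.1439°; wrapped into (−180°, 180°]: -10.8561°.
Δφ = -18.1416 − -14.2756 = -3.8660°.
a = sin²(Δφ/2) + cos φ₁ · cos φ₂ · sin²(Δλ/2) = 0.009379.
c = 2·atan2(√a, √(1−a)) = 0.19399 rad → d = 6371·c ≈ 1235.92 km.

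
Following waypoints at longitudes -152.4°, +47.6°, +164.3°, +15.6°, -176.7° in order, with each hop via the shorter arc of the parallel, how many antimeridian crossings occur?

2

Leg 1: -152.4° → +47.6°, shortest Δλ = -160.0° (west) — crosses 180°.
Leg 2: +47.6° → +164.3°, shortest Δλ = 116.7° (east) — does not cross 180°.
Leg 3: +164.3° → +15.6°, shortest Δλ = -148.7° (west) — does not cross 180°.
Leg 4: +15.6° → -176.7°, shortest Δλ = 167.7° (east) — crosses 180°.
Total crossings: 2.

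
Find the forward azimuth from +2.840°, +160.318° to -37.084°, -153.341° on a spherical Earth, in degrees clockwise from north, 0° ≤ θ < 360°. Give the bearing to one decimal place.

Δλ = -153.341 − 160.318 = -313.659°; wrapped into (−180°, 180°]: 46.341°.
θ = atan2( sin Δλ · cos φ₂ , cos φ₁ · sin φ₂ − sin φ₁ · cos φ₂ · cos Δλ )
  = atan2(0.57714, -0.62953) = 137.486° → normalised to [0°, 360°): 137.486°.

137.5°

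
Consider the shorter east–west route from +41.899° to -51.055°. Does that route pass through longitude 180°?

No

Signed shortest Δλ = ((-51.055 − 41.899 + 180) mod 360) − 180 = -92.954°.
Going west by 92.954° from +41.899° reaches -51.055° without touching 180°.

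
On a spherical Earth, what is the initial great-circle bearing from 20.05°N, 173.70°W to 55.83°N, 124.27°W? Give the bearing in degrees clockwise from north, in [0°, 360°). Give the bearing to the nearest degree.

Δλ = -124.27 − -173.70 = 49.43°.
θ = atan2( sin Δλ · cos φ₂ , cos φ₁ · sin φ₂ − sin φ₁ · cos φ₂ · cos Δλ )
  = atan2(0.42664, 0.65200) = 33.199° → normalised to [0°, 360°): 33.199°.

33°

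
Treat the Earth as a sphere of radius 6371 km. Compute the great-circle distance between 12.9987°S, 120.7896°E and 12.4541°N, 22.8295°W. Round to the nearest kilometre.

Δλ = -22.8295 − 120.7896 = -143.6191°.
Δφ = 12.4541 − -12.9987 = 25.4528°.
a = sin²(Δφ/2) + cos φ₁ · cos φ₂ · sin²(Δλ/2) = 0.907255.
c = 2·atan2(√a, √(1−a)) = 2.52268 rad → d = 6371·c ≈ 16071.99 km.

16072 km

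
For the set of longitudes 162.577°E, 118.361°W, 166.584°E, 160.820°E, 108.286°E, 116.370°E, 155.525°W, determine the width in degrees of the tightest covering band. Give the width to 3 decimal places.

133.353°

Sort the longitudes: -155.525°, -118.361°, +108.286°, +116.370°, +160.820°, +162.577°, +166.584°.
Eastward gaps between consecutive values (wrapping around): 37.164°, 226.647°, 8.084°, 44.450°, 1.757°, 4.007°, 37.891°.
Largest gap = 226.647° ⇒ minimal covering band is its complement: 360° − 226.647° = 133.353°.
Band runs from +108.286° eastward to -118.361°, crossing the antimeridian.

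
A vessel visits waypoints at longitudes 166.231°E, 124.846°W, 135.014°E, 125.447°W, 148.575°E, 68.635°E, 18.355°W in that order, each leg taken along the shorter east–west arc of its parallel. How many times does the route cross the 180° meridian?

Leg 1: +166.231° → -124.846°, shortest Δλ = 68.923° (east) — crosses 180°.
Leg 2: -124.846° → +135.014°, shortest Δλ = -100.14° (west) — crosses 180°.
Leg 3: +135.014° → -125.447°, shortest Δλ = 99.539° (east) — crosses 180°.
Leg 4: -125.447° → +148.575°, shortest Δλ = -85.978° (west) — crosses 180°.
Leg 5: +148.575° → +68.635°, shortest Δλ = -79.94° (west) — does not cross 180°.
Leg 6: +68.635° → -18.355°, shortest Δλ = -86.99° (west) — does not cross 180°.
Total crossings: 4.

4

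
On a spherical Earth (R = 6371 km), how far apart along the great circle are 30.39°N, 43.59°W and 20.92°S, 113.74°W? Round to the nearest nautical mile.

5083 nmi

Δλ = -113.74 − -43.59 = -70.15°.
Δφ = -20.92 − 30.39 = -51.31°.
a = sin²(Δφ/2) + cos φ₁ · cos φ₂ · sin²(Δλ/2) = 0.453518.
c = 2·atan2(√a, √(1−a)) = 1.47770 rad → d = 6371·c ≈ 9414.42 km ≈ 5083.38 nmi.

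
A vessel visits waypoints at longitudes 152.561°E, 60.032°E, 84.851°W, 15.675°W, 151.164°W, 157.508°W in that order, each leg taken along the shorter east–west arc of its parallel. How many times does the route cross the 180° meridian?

Leg 1: +152.561° → +60.032°, shortest Δλ = -92.529° (west) — does not cross 180°.
Leg 2: +60.032° → -84.851°, shortest Δλ = -144.883° (west) — does not cross 180°.
Leg 3: -84.851° → -15.675°, shortest Δλ = 69.176° (east) — does not cross 180°.
Leg 4: -15.675° → -151.164°, shortest Δλ = -135.489° (west) — does not cross 180°.
Leg 5: -151.164° → -157.508°, shortest Δλ = -6.344° (west) — does not cross 180°.
Total crossings: 0.

0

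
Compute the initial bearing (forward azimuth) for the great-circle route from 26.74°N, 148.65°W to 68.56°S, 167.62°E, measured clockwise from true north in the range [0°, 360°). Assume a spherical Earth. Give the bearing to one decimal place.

194.9°

Δλ = 167.62 − -148.65 = 316.27°; wrapped into (−180°, 180°]: -43.73°.
θ = atan2( sin Δλ · cos φ₂ , cos φ₁ · sin φ₂ − sin φ₁ · cos φ₂ · cos Δλ )
  = atan2(-0.25267, -0.95010) = -165.107° → normalised to [0°, 360°): 194.893°.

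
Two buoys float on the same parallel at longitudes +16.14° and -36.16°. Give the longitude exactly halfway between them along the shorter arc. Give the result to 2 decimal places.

Signed shortest Δλ from +16.14° to -36.16° is -52.30°.
Midpoint longitude = +16.14° + (-52.30°)/2 = +16.14° − 26.15° = -10.01°.

-10.01°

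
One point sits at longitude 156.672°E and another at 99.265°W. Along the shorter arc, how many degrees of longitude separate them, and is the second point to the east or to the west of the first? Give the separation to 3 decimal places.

104.063° east

Raw difference: -99.265 − 156.672 = -255.937°.
Normalise into (−180°, 180°]: -255.937° + 360° = 104.063°.
Positive ⇒ the second point lies to the east; separation 104.063°.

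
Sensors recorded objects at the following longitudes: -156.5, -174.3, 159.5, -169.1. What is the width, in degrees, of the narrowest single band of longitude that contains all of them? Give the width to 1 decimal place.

44.0°

Sort the longitudes: -174.3°, -169.1°, -156.5°, +159.5°.
Eastward gaps between consecutive values (wrapping around): 5.2°, 12.6°, 316.0°, 26.2°.
Largest gap = 316.0° ⇒ minimal covering band is its complement: 360° − 316.0° = 44.0°.
Band runs from +159.5° eastward to -156.5°, crossing the antimeridian.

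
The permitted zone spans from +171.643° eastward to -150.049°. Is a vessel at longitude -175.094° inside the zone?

Band width going east from +171.643° to -150.049°: ((-150.049 − 171.643) mod 360) = 38.308°.
Offset of -175.094° east of the west edge: ((-175.094 − 171.643) mod 360) = 13.263°.
13.263° ≤ 38.308° ⇒ inside.

Yes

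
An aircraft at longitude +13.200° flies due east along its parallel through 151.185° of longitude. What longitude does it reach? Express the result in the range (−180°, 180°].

+164.385°

Start at +13.200°; shift +151.185° → +164.385°.
+164.385° already lies in (−180°, 180°].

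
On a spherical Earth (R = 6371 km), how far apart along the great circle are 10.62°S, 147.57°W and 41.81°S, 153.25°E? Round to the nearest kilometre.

6685 km

Δλ = 153.25 − -147.57 = 300.82°; wrapped into (−180°, 180°]: -59.18°.
Δφ = -41.81 − -10.62 = -31.19°.
a = sin²(Δφ/2) + cos φ₁ · cos φ₂ · sin²(Δλ/2) = 0.250900.
c = 2·atan2(√a, √(1−a)) = 1.04927 rad → d = 6371·c ≈ 6684.93 km.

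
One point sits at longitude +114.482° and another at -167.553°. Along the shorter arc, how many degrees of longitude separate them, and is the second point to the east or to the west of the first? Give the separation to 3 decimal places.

77.965° east

Raw difference: -167.553 − 114.482 = -282.035°.
Normalise into (−180°, 180°]: -282.035° + 360° = 77.965°.
Positive ⇒ the second point lies to the east; separation 77.965°.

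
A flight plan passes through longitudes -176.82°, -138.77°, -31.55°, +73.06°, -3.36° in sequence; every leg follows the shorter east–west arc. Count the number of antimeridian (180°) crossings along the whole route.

Leg 1: -176.82° → -138.77°, shortest Δλ = 38.05° (east) — does not cross 180°.
Leg 2: -138.77° → -31.55°, shortest Δλ = 107.22° (east) — does not cross 180°.
Leg 3: -31.55° → +73.06°, shortest Δλ = 104.61° (east) — does not cross 180°.
Leg 4: +73.06° → -3.36°, shortest Δλ = -76.42° (west) — does not cross 180°.
Total crossings: 0.

0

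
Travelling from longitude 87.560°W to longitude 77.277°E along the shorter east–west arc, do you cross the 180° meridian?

Signed shortest Δλ = ((77.277 − -87.560 + 180) mod 360) − 180 = 164.837°.
Going east by 164.837° from -87.560° reaches +77.277° without touching 180°.

No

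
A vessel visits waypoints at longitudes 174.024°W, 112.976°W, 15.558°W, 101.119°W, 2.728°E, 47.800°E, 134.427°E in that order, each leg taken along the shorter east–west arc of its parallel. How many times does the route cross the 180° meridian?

Leg 1: -174.024° → -112.976°, shortest Δλ = 61.048° (east) — does not cross 180°.
Leg 2: -112.976° → -15.558°, shortest Δλ = 97.418° (east) — does not cross 180°.
Leg 3: -15.558° → -101.119°, shortest Δλ = -85.561° (west) — does not cross 180°.
Leg 4: -101.119° → +2.728°, shortest Δλ = 103.847° (east) — does not cross 180°.
Leg 5: +2.728° → +47.800°, shortest Δλ = 45.072° (east) — does not cross 180°.
Leg 6: +47.800° → +134.427°, shortest Δλ = 86.627° (east) — does not cross 180°.
Total crossings: 0.

0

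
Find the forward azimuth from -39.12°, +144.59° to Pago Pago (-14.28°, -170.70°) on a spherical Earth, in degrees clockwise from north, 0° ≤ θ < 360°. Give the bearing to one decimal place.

70.4°

Δλ = -170.70 − 144.59 = -315.29°; wrapped into (−180°, 180°]: 44.71°.
θ = atan2( sin Δλ · cos φ₂ , cos φ₁ · sin φ₂ − sin φ₁ · cos φ₂ · cos Δλ )
  = atan2(0.68178, 0.24318) = 70.370° → normalised to [0°, 360°): 70.370°.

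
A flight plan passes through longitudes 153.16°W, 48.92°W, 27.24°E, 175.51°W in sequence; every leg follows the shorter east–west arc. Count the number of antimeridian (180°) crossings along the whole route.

1

Leg 1: -153.16° → -48.92°, shortest Δλ = 104.24° (east) — does not cross 180°.
Leg 2: -48.92° → +27.24°, shortest Δλ = 76.16° (east) — does not cross 180°.
Leg 3: +27.24° → -175.51°, shortest Δλ = 157.25° (east) — crosses 180°.
Total crossings: 1.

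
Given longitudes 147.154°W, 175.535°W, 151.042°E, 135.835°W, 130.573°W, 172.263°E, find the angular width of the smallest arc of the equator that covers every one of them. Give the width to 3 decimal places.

78.385°

Sort the longitudes: -175.535°, -147.154°, -135.835°, -130.573°, +151.042°, +172.263°.
Eastward gaps between consecutive values (wrapping around): 28.381°, 11.319°, 5.262°, 281.615°, 21.221°, 12.202°.
Largest gap = 281.615° ⇒ minimal covering band is its complement: 360° − 281.615° = 78.385°.
Band runs from +151.042° eastward to -130.573°, crossing the antimeridian.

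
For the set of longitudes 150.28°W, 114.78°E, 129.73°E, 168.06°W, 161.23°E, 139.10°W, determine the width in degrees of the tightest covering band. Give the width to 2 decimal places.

106.12°

Sort the longitudes: -168.06°, -150.28°, -139.10°, +114.78°, +129.73°, +161.23°.
Eastward gaps between consecutive values (wrapping around): 17.78°, 11.18°, 253.88°, 14.95°, 31.50°, 30.71°.
Largest gap = 253.88° ⇒ minimal covering band is its complement: 360° − 253.88° = 106.12°.
Band runs from +114.78° eastward to -139.10°, crossing the antimeridian.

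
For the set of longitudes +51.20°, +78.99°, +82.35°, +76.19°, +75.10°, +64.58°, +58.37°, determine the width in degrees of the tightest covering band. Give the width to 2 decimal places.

31.15°

Sort the longitudes: +51.20°, +58.37°, +64.58°, +75.10°, +76.19°, +78.99°, +82.35°.
Eastward gaps between consecutive values (wrapping around): 7.17°, 6.21°, 10.52°, 1.09°, 2.80°, 3.36°, 328.85°.
Largest gap = 328.85° ⇒ minimal covering band is its complement: 360° − 328.85° = 31.15°.
Band runs from +51.20° eastward to +82.35°.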